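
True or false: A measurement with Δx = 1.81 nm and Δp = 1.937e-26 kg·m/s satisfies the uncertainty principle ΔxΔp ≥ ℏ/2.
No, it violates the uncertainty principle (impossible measurement).

Calculate the product ΔxΔp:
ΔxΔp = (1.810e-09 m) × (1.937e-26 kg·m/s)
ΔxΔp = 3.506e-35 J·s

Compare to the minimum allowed value ℏ/2:
ℏ/2 = 5.273e-35 J·s

Since ΔxΔp = 3.506e-35 J·s < 5.273e-35 J·s = ℏ/2,
the measurement violates the uncertainty principle.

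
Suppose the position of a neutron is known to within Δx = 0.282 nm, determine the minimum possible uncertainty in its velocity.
111.635 m/s

Using the Heisenberg uncertainty principle and Δp = mΔv:
ΔxΔp ≥ ℏ/2
Δx(mΔv) ≥ ℏ/2

The minimum uncertainty in velocity is:
Δv_min = ℏ/(2mΔx)
Δv_min = (1.055e-34 J·s) / (2 × 1.675e-27 kg × 2.820e-10 m)
Δv_min = 1.116e+02 m/s = 111.635 m/s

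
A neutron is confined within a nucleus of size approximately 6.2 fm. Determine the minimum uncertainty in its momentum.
8.505 × 10^-21 kg·m/s

Using the Heisenberg uncertainty principle:
ΔxΔp ≥ ℏ/2

With Δx ≈ L = 6.200e-15 m (the confinement size):
Δp_min = ℏ/(2Δx)
Δp_min = (1.055e-34 J·s) / (2 × 6.200e-15 m)
Δp_min = 8.505e-21 kg·m/s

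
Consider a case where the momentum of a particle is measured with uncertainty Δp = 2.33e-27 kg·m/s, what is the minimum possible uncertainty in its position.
22.630 nm

Using the Heisenberg uncertainty principle:
ΔxΔp ≥ ℏ/2

The minimum uncertainty in position is:
Δx_min = ℏ/(2Δp)
Δx_min = (1.055e-34 J·s) / (2 × 2.330e-27 kg·m/s)
Δx_min = 2.263e-08 m = 22.630 nm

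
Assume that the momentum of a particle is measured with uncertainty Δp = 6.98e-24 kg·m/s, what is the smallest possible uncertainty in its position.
7.554 pm

Using the Heisenberg uncertainty principle:
ΔxΔp ≥ ℏ/2

The minimum uncertainty in position is:
Δx_min = ℏ/(2Δp)
Δx_min = (1.055e-34 J·s) / (2 × 6.980e-24 kg·m/s)
Δx_min = 7.554e-12 m = 7.554 pm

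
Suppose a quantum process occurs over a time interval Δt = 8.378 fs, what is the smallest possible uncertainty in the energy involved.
39.282 meV

Using the energy-time uncertainty principle:
ΔEΔt ≥ ℏ/2

The minimum uncertainty in energy is:
ΔE_min = ℏ/(2Δt)
ΔE_min = (1.055e-34 J·s) / (2 × 8.378e-15 s)
ΔE_min = 6.294e-21 J = 39.282 meV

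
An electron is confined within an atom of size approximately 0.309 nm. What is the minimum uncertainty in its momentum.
1.706 × 10^-25 kg·m/s

Using the Heisenberg uncertainty principle:
ΔxΔp ≥ ℏ/2

With Δx ≈ L = 3.090e-10 m (the confinement size):
Δp_min = ℏ/(2Δx)
Δp_min = (1.055e-34 J·s) / (2 × 3.090e-10 m)
Δp_min = 1.706e-25 kg·m/s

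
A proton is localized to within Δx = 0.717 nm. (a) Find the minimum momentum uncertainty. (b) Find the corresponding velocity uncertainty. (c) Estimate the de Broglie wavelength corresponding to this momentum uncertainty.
(a) Δp_min = 7.354 × 10^-26 kg·m/s
(b) Δv_min = 43.967 m/s
(c) λ_dB = 9.010 nm

Step-by-step:

(a) From the uncertainty principle:
Δp_min = ℏ/(2Δx) = (1.055e-34 J·s)/(2 × 7.170e-10 m) = 7.354e-26 kg·m/s

(b) The velocity uncertainty:
Δv = Δp/m = (7.354e-26 kg·m/s)/(1.673e-27 kg) = 4.397e+01 m/s = 43.967 m/s

(c) The de Broglie wavelength for this momentum:
λ = h/p = (6.626e-34 J·s)/(7.354e-26 kg·m/s) = 9.010e-09 m = 9.010 nm

Note: The de Broglie wavelength is comparable to the localization size, as expected from wave-particle duality.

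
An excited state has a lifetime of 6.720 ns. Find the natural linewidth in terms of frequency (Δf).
11.842 MHz

Using the energy-time uncertainty principle and E = hf:
ΔEΔt ≥ ℏ/2
hΔf·Δt ≥ ℏ/2

The minimum frequency uncertainty is:
Δf = ℏ/(2hτ) = 1/(4πτ)
Δf = 1/(4π × 6.720e-09 s)
Δf = 1.184e+07 Hz = 11.842 MHz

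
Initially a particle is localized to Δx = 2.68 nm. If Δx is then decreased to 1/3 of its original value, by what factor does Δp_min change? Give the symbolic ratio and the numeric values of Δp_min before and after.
Original Δp_min = 1.967 × 10^-26 kg·m/s; new Δp'_min = 5.902 × 10^-26 kg·m/s; ratio Δp'_min/Δp_min = 3.

From the uncertainty principle ΔxΔp ≥ ℏ/2, the minimum momentum uncertainty is Δp_min = ℏ/(2Δx).

Original (Δx = 2.68 nm = 2.680e-09 m):
Δp_min = (1.055e-34 J·s)/(2 × 2.680e-09 m) = 1.967e-26 kg·m/s

When Δx → (1/3)Δx:
Δp'_min = ℏ/(2 × (1/3)Δx) = 3 × ℏ/(2Δx) = 3 × Δp_min
Δp'_min = 3 × 1.967e-26 kg·m/s = 5.902e-26 kg·m/s

Since Δp_min ∝ 1/Δx, when Δx is decreased to 1/3 of its original value, Δp_min increases to 3 times its original value.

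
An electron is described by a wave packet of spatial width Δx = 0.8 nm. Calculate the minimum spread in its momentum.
6.591 × 10^-26 kg·m/s

For a wave packet, the spatial width Δx and momentum spread Δp are related by the uncertainty principle:
ΔxΔp ≥ ℏ/2

The minimum momentum spread is:
Δp_min = ℏ/(2Δx)
Δp_min = (1.055e-34 J·s) / (2 × 8.000e-10 m)
Δp_min = 6.591e-26 kg·m/s

A wave packet cannot have both a well-defined position and well-defined momentum.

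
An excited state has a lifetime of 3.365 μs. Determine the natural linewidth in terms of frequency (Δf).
23.649 kHz

Using the energy-time uncertainty principle and E = hf:
ΔEΔt ≥ ℏ/2
hΔf·Δt ≥ ℏ/2

The minimum frequency uncertainty is:
Δf = ℏ/(2hτ) = 1/(4πτ)
Δf = 1/(4π × 3.365e-06 s)
Δf = 2.365e+04 Hz = 23.649 kHz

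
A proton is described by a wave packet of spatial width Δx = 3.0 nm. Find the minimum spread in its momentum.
1.758 × 10^-26 kg·m/s

For a wave packet, the spatial width Δx and momentum spread Δp are related by the uncertainty principle:
ΔxΔp ≥ ℏ/2

The minimum momentum spread is:
Δp_min = ℏ/(2Δx)
Δp_min = (1.055e-34 J·s) / (2 × 3.000e-09 m)
Δp_min = 1.758e-26 kg·m/s

A wave packet cannot have both a well-defined position and well-defined momentum.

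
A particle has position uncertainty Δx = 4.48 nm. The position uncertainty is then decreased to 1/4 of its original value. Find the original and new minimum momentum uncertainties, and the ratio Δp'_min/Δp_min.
Original Δp_min = 1.177 × 10^-26 kg·m/s; new Δp'_min = 4.708 × 10^-26 kg·m/s; ratio Δp'_min/Δp_min = 4.

From the uncertainty principle ΔxΔp ≥ ℏ/2, the minimum momentum uncertainty is Δp_min = ℏ/(2Δx).

Original (Δx = 4.48 nm = 4.480e-09 m):
Δp_min = (1.055e-34 J·s)/(2 × 4.480e-09 m) = 1.177e-26 kg·m/s

When Δx → (1/4)Δx:
Δp'_min = ℏ/(2 × (1/4)Δx) = 4 × ℏ/(2Δx) = 4 × Δp_min
Δp'_min = 4 × 1.177e-26 kg·m/s = 4.708e-26 kg·m/s

Since Δp_min ∝ 1/Δx, when Δx is decreased to 1/4 of its original value, Δp_min increases to 4 times its original value.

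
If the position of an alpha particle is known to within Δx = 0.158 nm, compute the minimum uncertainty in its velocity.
50.225 m/s

Using the Heisenberg uncertainty principle and Δp = mΔv:
ΔxΔp ≥ ℏ/2
Δx(mΔv) ≥ ℏ/2

The minimum uncertainty in velocity is:
Δv_min = ℏ/(2mΔx)
Δv_min = (1.055e-34 J·s) / (2 × 6.645e-27 kg × 1.580e-10 m)
Δv_min = 5.022e+01 m/s = 50.225 m/s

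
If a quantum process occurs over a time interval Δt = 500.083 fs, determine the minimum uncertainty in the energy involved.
658.103 μeV

Using the energy-time uncertainty principle:
ΔEΔt ≥ ℏ/2

The minimum uncertainty in energy is:
ΔE_min = ℏ/(2Δt)
ΔE_min = (1.055e-34 J·s) / (2 × 5.001e-13 s)
ΔE_min = 1.054e-22 J = 658.103 μeV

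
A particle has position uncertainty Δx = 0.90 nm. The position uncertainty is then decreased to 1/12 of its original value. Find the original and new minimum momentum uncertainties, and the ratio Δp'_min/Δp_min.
Original Δp_min = 5.859 × 10^-26 kg·m/s; new Δp'_min = 7.030 × 10^-25 kg·m/s; ratio Δp'_min/Δp_min = 12.

From the uncertainty principle ΔxΔp ≥ ℏ/2, the minimum momentum uncertainty is Δp_min = ℏ/(2Δx).

Original (Δx = 0.90 nm = 9.000e-10 m):
Δp_min = (1.055e-34 J·s)/(2 × 9.000e-10 m) = 5.859e-26 kg·m/s

When Δx → (1/12)Δx:
Δp'_min = ℏ/(2 × (1/12)Δx) = 12 × ℏ/(2Δx) = 12 × Δp_min
Δp'_min = 12 × 5.859e-26 kg·m/s = 7.030e-25 kg·m/s

Since Δp_min ∝ 1/Δx, when Δx is decreased to 1/12 of its original value, Δp_min increases to 12 times its original value.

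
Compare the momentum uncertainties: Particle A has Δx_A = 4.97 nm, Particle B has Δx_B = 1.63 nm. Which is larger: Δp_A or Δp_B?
Particle B has the larger minimum momentum uncertainty, by a factor of 3.05.

For each particle, the minimum momentum uncertainty is Δp_min = ℏ/(2Δx):

Particle A: Δp_A = ℏ/(2×4.970e-09 m) = 1.061e-26 kg·m/s
Particle B: Δp_B = ℏ/(2×1.630e-09 m) = 3.235e-26 kg·m/s

Ratio: Δp_B/Δp_A = 3.05

Since Δp_min ∝ 1/Δx, the particle with smaller position uncertainty (B) has larger momentum uncertainty.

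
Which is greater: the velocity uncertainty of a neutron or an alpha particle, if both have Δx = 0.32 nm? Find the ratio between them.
The neutron has the larger minimum velocity uncertainty, by a ratio of 4.0.

For both particles, Δp_min = ℏ/(2Δx) = 1.648e-25 kg·m/s (same for both).

The velocity uncertainty is Δv = Δp/m:
- neutron: Δv = 1.648e-25 / 1.675e-27 = 9.838e+01 m/s = 98.378 m/s
- alpha particle: Δv = 1.648e-25 / 6.645e-27 = 2.480e+01 m/s = 24.798 m/s

Ratio: 9.838e+01 / 2.480e+01 = 4.0

The lighter particle has larger velocity uncertainty because Δv ∝ 1/m.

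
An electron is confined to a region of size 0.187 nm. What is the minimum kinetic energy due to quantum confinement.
272.383 meV

Using the uncertainty principle:

1. Position uncertainty: Δx ≈ 1.870e-10 m
2. Minimum momentum uncertainty: Δp = ℏ/(2Δx) = 2.820e-25 kg·m/s
3. Minimum kinetic energy:
   KE = (Δp)²/(2m) = (2.820e-25)²/(2 × 9.109e-31 kg)
   KE = 4.364e-20 J = 272.383 meV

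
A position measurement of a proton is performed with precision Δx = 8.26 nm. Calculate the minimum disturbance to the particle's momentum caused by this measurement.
6.384 × 10^-27 kg·m/s

The uncertainty principle implies that measuring position disturbs momentum:
ΔxΔp ≥ ℏ/2

When we measure position with precision Δx, we necessarily introduce a momentum uncertainty:
Δp ≥ ℏ/(2Δx)
Δp_min = (1.055e-34 J·s) / (2 × 8.260e-09 m)
Δp_min = 6.384e-27 kg·m/s

The more precisely we measure position, the greater the momentum disturbance.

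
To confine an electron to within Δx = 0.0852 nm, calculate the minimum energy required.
1.312 eV

Localizing a particle requires giving it sufficient momentum uncertainty:

1. From uncertainty principle: Δp ≥ ℏ/(2Δx)
   Δp_min = (1.055e-34 J·s) / (2 × 8.520e-11 m)
   Δp_min = 6.189e-25 kg·m/s

2. This momentum uncertainty corresponds to kinetic energy:
   KE ≈ (Δp)²/(2m) = (6.189e-25)²/(2 × 9.109e-31 kg)
   KE = 2.102e-19 J = 1.312 eV

Tighter localization requires more energy.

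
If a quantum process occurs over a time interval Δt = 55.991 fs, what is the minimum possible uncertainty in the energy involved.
5.878 meV

Using the energy-time uncertainty principle:
ΔEΔt ≥ ℏ/2

The minimum uncertainty in energy is:
ΔE_min = ℏ/(2Δt)
ΔE_min = (1.055e-34 J·s) / (2 × 5.599e-14 s)
ΔE_min = 9.417e-22 J = 5.878 meV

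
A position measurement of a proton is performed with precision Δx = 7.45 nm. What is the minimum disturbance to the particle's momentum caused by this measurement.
7.078 × 10^-27 kg·m/s

The uncertainty principle implies that measuring position disturbs momentum:
ΔxΔp ≥ ℏ/2

When we measure position with precision Δx, we necessarily introduce a momentum uncertainty:
Δp ≥ ℏ/(2Δx)
Δp_min = (1.055e-34 J·s) / (2 × 7.450e-09 m)
Δp_min = 7.078e-27 kg·m/s

The more precisely we measure position, the greater the momentum disturbance.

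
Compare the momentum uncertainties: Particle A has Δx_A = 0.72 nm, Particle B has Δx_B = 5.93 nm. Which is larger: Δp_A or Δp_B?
Particle A has the larger minimum momentum uncertainty, by a factor of 8.24.

For each particle, the minimum momentum uncertainty is Δp_min = ℏ/(2Δx):

Particle A: Δp_A = ℏ/(2×7.200e-10 m) = 7.323e-26 kg·m/s
Particle B: Δp_B = ℏ/(2×5.930e-09 m) = 8.892e-27 kg·m/s

Ratio: Δp_A/Δp_B = 8.24

Since Δp_min ∝ 1/Δx, the particle with smaller position uncertainty (A) has larger momentum uncertainty.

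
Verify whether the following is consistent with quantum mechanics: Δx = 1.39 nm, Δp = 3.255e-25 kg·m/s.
Yes, it satisfies the uncertainty principle.

Calculate the product ΔxΔp:
ΔxΔp = (1.390e-09 m) × (3.255e-25 kg·m/s)
ΔxΔp = 4.524e-34 J·s

Compare to the minimum allowed value ℏ/2:
ℏ/2 = 5.273e-35 J·s

Since ΔxΔp = 4.524e-34 J·s ≥ 5.273e-35 J·s = ℏ/2,
the measurement satisfies the uncertainty principle.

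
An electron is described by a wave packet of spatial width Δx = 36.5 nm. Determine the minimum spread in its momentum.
1.445 × 10^-27 kg·m/s

For a wave packet, the spatial width Δx and momentum spread Δp are related by the uncertainty principle:
ΔxΔp ≥ ℏ/2

The minimum momentum spread is:
Δp_min = ℏ/(2Δx)
Δp_min = (1.055e-34 J·s) / (2 × 3.650e-08 m)
Δp_min = 1.445e-27 kg·m/s

A wave packet cannot have both a well-defined position and well-defined momentum.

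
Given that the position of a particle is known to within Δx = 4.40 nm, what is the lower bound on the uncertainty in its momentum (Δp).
1.198 × 10^-26 kg·m/s

Using the Heisenberg uncertainty principle:
ΔxΔp ≥ ℏ/2

The minimum uncertainty in momentum is:
Δp_min = ℏ/(2Δx)
Δp_min = (1.055e-34 J·s) / (2 × 4.400e-09 m)
Δp_min = 1.198e-26 kg·m/s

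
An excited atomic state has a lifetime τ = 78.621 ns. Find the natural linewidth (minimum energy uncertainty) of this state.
4.186 neV

Using the energy-time uncertainty principle:
ΔEΔt ≥ ℏ/2

The lifetime τ represents the time uncertainty Δt.
The natural linewidth (minimum energy uncertainty) is:

ΔE = ℏ/(2τ)
ΔE = (1.055e-34 J·s) / (2 × 7.862e-08 s)
ΔE = 6.707e-28 J = 4.186 neV

This natural linewidth limits the precision of spectroscopic measurements.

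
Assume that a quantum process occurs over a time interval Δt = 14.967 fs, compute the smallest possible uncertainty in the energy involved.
21.989 meV

Using the energy-time uncertainty principle:
ΔEΔt ≥ ℏ/2

The minimum uncertainty in energy is:
ΔE_min = ℏ/(2Δt)
ΔE_min = (1.055e-34 J·s) / (2 × 1.497e-14 s)
ΔE_min = 3.523e-21 J = 21.989 meV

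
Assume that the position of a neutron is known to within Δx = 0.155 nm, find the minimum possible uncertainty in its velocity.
203.104 m/s

Using the Heisenberg uncertainty principle and Δp = mΔv:
ΔxΔp ≥ ℏ/2
Δx(mΔv) ≥ ℏ/2

The minimum uncertainty in velocity is:
Δv_min = ℏ/(2mΔx)
Δv_min = (1.055e-34 J·s) / (2 × 1.675e-27 kg × 1.550e-10 m)
Δv_min = 2.031e+02 m/s = 203.104 m/s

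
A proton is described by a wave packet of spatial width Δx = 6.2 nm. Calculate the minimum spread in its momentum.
8.505 × 10^-27 kg·m/s

For a wave packet, the spatial width Δx and momentum spread Δp are related by the uncertainty principle:
ΔxΔp ≥ ℏ/2

The minimum momentum spread is:
Δp_min = ℏ/(2Δx)
Δp_min = (1.055e-34 J·s) / (2 × 6.200e-09 m)
Δp_min = 8.505e-27 kg·m/s

A wave packet cannot have both a well-defined position and well-defined momentum.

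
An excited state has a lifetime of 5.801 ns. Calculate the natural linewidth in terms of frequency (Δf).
13.718 MHz

Using the energy-time uncertainty principle and E = hf:
ΔEΔt ≥ ℏ/2
hΔf·Δt ≥ ℏ/2

The minimum frequency uncertainty is:
Δf = ℏ/(2hτ) = 1/(4πτ)
Δf = 1/(4π × 5.801e-09 s)
Δf = 1.372e+07 Hz = 13.718 MHz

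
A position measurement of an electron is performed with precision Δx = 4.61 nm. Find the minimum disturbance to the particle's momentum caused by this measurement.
1.144 × 10^-26 kg·m/s

The uncertainty principle implies that measuring position disturbs momentum:
ΔxΔp ≥ ℏ/2

When we measure position with precision Δx, we necessarily introduce a momentum uncertainty:
Δp ≥ ℏ/(2Δx)
Δp_min = (1.055e-34 J·s) / (2 × 4.610e-09 m)
Δp_min = 1.144e-26 kg·m/s

The more precisely we measure position, the greater the momentum disturbance.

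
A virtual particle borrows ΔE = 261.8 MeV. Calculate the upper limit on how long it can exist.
1.257 ys

Using the energy-time uncertainty principle:
ΔEΔt ≥ ℏ/2

For a virtual particle borrowing energy ΔE, the maximum lifetime is:
Δt_max = ℏ/(2ΔE)

Converting energy:
ΔE = 261.8 MeV = 4.194e-11 J

Δt_max = (1.055e-34 J·s) / (2 × 4.194e-11 J)
Δt_max = 1.257e-24 s = 1.257 ys

Virtual particles with higher borrowed energy exist for shorter times.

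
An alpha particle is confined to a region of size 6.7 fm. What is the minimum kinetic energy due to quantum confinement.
29.089 keV

Using the uncertainty principle:

1. Position uncertainty: Δx ≈ 6.700e-15 m
2. Minimum momentum uncertainty: Δp = ℏ/(2Δx) = 7.870e-21 kg·m/s
3. Minimum kinetic energy:
   KE = (Δp)²/(2m) = (7.870e-21)²/(2 × 6.645e-27 kg)
   KE = 4.661e-15 J = 29.089 keV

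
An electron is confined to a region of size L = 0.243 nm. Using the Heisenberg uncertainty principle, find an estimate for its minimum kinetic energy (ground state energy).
161.306 meV

Using the uncertainty principle to estimate ground state energy:

1. The position uncertainty is approximately the confinement size:
   Δx ≈ L = 2.430e-10 m

2. From ΔxΔp ≥ ℏ/2, the minimum momentum uncertainty is:
   Δp ≈ ℏ/(2L) = 2.170e-25 kg·m/s

3. The kinetic energy is approximately:
   KE ≈ (Δp)²/(2m) = (2.170e-25)²/(2 × 9.109e-31 kg)
   KE ≈ 2.584e-20 J = 161.306 meV

This is an order-of-magnitude estimate of the ground state energy.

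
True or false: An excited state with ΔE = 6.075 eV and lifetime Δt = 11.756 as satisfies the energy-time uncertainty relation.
No, it violates the uncertainty relation.

Calculate the product ΔEΔt:
ΔE = 6.075 eV = 9.733e-19 J
ΔEΔt = (9.733e-19 J) × (1.176e-17 s)
ΔEΔt = 1.144e-35 J·s

Compare to the minimum allowed value ℏ/2:
ℏ/2 = 5.273e-35 J·s

Since ΔEΔt = 1.144e-35 J·s < 5.273e-35 J·s = ℏ/2,
this violates the uncertainty relation.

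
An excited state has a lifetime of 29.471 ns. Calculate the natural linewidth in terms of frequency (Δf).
2.700 MHz

Using the energy-time uncertainty principle and E = hf:
ΔEΔt ≥ ℏ/2
hΔf·Δt ≥ ℏ/2

The minimum frequency uncertainty is:
Δf = ℏ/(2hτ) = 1/(4πτ)
Δf = 1/(4π × 2.947e-08 s)
Δf = 2.700e+06 Hz = 2.700 MHz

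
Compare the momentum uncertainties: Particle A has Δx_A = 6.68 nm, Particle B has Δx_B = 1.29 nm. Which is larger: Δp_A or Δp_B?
Particle B has the larger minimum momentum uncertainty, by a factor of 5.18.

For each particle, the minimum momentum uncertainty is Δp_min = ℏ/(2Δx):

Particle A: Δp_A = ℏ/(2×6.680e-09 m) = 7.894e-27 kg·m/s
Particle B: Δp_B = ℏ/(2×1.290e-09 m) = 4.087e-26 kg·m/s

Ratio: Δp_B/Δp_A = 5.18

Since Δp_min ∝ 1/Δx, the particle with smaller position uncertainty (B) has larger momentum uncertainty.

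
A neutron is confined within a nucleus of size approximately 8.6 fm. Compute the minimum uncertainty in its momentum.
6.131 × 10^-21 kg·m/s

Using the Heisenberg uncertainty principle:
ΔxΔp ≥ ℏ/2

With Δx ≈ L = 8.600e-15 m (the confinement size):
Δp_min = ℏ/(2Δx)
Δp_min = (1.055e-34 J·s) / (2 × 8.600e-15 m)
Δp_min = 6.131e-21 kg·m/s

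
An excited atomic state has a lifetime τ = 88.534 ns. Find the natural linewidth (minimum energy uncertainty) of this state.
3.717 neV

Using the energy-time uncertainty principle:
ΔEΔt ≥ ℏ/2

The lifetime τ represents the time uncertainty Δt.
The natural linewidth (minimum energy uncertainty) is:

ΔE = ℏ/(2τ)
ΔE = (1.055e-34 J·s) / (2 × 8.853e-08 s)
ΔE = 5.956e-28 J = 3.717 neV

This natural linewidth limits the precision of spectroscopic measurements.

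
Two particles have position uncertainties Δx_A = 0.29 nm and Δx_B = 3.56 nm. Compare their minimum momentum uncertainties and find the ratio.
Particle A has the larger minimum momentum uncertainty, by a factor of 12.28.

For each particle, the minimum momentum uncertainty is Δp_min = ℏ/(2Δx):

Particle A: Δp_A = ℏ/(2×2.900e-10 m) = 1.818e-25 kg·m/s
Particle B: Δp_B = ℏ/(2×3.560e-09 m) = 1.481e-26 kg·m/s

Ratio: Δp_A/Δp_B = 12.28

Since Δp_min ∝ 1/Δx, the particle with smaller position uncertainty (A) has larger momentum uncertainty.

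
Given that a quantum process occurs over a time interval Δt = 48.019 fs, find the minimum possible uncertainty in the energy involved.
6.854 meV

Using the energy-time uncertainty principle:
ΔEΔt ≥ ℏ/2

The minimum uncertainty in energy is:
ΔE_min = ℏ/(2Δt)
ΔE_min = (1.055e-34 J·s) / (2 × 4.802e-14 s)
ΔE_min = 1.098e-21 J = 6.854 meV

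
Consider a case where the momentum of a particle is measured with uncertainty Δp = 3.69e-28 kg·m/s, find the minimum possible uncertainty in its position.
142.896 nm

Using the Heisenberg uncertainty principle:
ΔxΔp ≥ ℏ/2

The minimum uncertainty in position is:
Δx_min = ℏ/(2Δp)
Δx_min = (1.055e-34 J·s) / (2 × 3.690e-28 kg·m/s)
Δx_min = 1.429e-07 m = 142.896 nm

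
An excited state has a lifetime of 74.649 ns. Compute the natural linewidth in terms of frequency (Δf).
1.066 MHz

Using the energy-time uncertainty principle and E = hf:
ΔEΔt ≥ ℏ/2
hΔf·Δt ≥ ℏ/2

The minimum frequency uncertainty is:
Δf = ℏ/(2hτ) = 1/(4πτ)
Δf = 1/(4π × 7.465e-08 s)
Δf = 1.066e+06 Hz = 1.066 MHz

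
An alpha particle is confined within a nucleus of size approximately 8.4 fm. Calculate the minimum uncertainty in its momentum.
6.277 × 10^-21 kg·m/s

Using the Heisenberg uncertainty principle:
ΔxΔp ≥ ℏ/2

With Δx ≈ L = 8.400e-15 m (the confinement size):
Δp_min = ℏ/(2Δx)
Δp_min = (1.055e-34 J·s) / (2 × 8.400e-15 m)
Δp_min = 6.277e-21 kg·m/s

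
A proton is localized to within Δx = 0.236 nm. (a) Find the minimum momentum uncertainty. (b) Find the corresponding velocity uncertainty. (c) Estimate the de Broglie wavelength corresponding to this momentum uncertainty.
(a) Δp_min = 2.234 × 10^-25 kg·m/s
(b) Δv_min = 133.578 m/s
(c) λ_dB = 2.966 nm

Step-by-step:

(a) From the uncertainty principle:
Δp_min = ℏ/(2Δx) = (1.055e-34 J·s)/(2 × 2.360e-10 m) = 2.234e-25 kg·m/s

(b) The velocity uncertainty:
Δv = Δp/m = (2.234e-25 kg·m/s)/(1.673e-27 kg) = 1.336e+02 m/s = 133.578 m/s

(c) The de Broglie wavelength for this momentum:
λ = h/p = (6.626e-34 J·s)/(2.234e-25 kg·m/s) = 2.966e-09 m = 2.966 nm

Note: The de Broglie wavelength is comparable to the localization size, as expected from wave-particle duality.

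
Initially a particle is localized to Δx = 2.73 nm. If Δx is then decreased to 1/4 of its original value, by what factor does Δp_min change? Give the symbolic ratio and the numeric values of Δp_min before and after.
Original Δp_min = 1.931 × 10^-26 kg·m/s; new Δp'_min = 7.726 × 10^-26 kg·m/s; ratio Δp'_min/Δp_min = 4.

From the uncertainty principle ΔxΔp ≥ ℏ/2, the minimum momentum uncertainty is Δp_min = ℏ/(2Δx).

Original (Δx = 2.73 nm = 2.730e-09 m):
Δp_min = (1.055e-34 J·s)/(2 × 2.730e-09 m) = 1.931e-26 kg·m/s

When Δx → (1/4)Δx:
Δp'_min = ℏ/(2 × (1/4)Δx) = 4 × ℏ/(2Δx) = 4 × Δp_min
Δp'_min = 4 × 1.931e-26 kg·m/s = 7.726e-26 kg·m/s

Since Δp_min ∝ 1/Δx, when Δx is decreased to 1/4 of its original value, Δp_min increases to 4 times its original value.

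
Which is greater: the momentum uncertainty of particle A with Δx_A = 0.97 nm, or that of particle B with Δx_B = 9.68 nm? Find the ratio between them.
Particle A has the larger minimum momentum uncertainty, by a factor of 9.98.

For each particle, the minimum momentum uncertainty is Δp_min = ℏ/(2Δx):

Particle A: Δp_A = ℏ/(2×9.700e-10 m) = 5.436e-26 kg·m/s
Particle B: Δp_B = ℏ/(2×9.680e-09 m) = 5.447e-27 kg·m/s

Ratio: Δp_A/Δp_B = 9.98

Since Δp_min ∝ 1/Δx, the particle with smaller position uncertainty (A) has larger momentum uncertainty.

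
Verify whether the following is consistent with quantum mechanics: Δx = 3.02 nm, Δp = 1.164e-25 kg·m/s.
Yes, it satisfies the uncertainty principle.

Calculate the product ΔxΔp:
ΔxΔp = (3.020e-09 m) × (1.164e-25 kg·m/s)
ΔxΔp = 3.515e-34 J·s

Compare to the minimum allowed value ℏ/2:
ℏ/2 = 5.273e-35 J·s

Since ΔxΔp = 3.515e-34 J·s ≥ 5.273e-35 J·s = ℏ/2,
the measurement satisfies the uncertainty principle.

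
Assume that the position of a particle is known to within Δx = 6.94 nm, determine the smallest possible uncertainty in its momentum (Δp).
7.598 × 10^-27 kg·m/s

Using the Heisenberg uncertainty principle:
ΔxΔp ≥ ℏ/2

The minimum uncertainty in momentum is:
Δp_min = ℏ/(2Δx)
Δp_min = (1.055e-34 J·s) / (2 × 6.940e-09 m)
Δp_min = 7.598e-27 kg·m/s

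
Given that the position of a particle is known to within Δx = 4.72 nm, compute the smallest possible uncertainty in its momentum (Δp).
1.117 × 10^-26 kg·m/s

Using the Heisenberg uncertainty principle:
ΔxΔp ≥ ℏ/2

The minimum uncertainty in momentum is:
Δp_min = ℏ/(2Δx)
Δp_min = (1.055e-34 J·s) / (2 × 4.720e-09 m)
Δp_min = 1.117e-26 kg·m/s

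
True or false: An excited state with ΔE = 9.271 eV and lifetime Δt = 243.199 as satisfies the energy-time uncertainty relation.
Yes, it satisfies the uncertainty relation.

Calculate the product ΔEΔt:
ΔE = 9.271 eV = 1.485e-18 J
ΔEΔt = (1.485e-18 J) × (2.432e-16 s)
ΔEΔt = 3.612e-34 J·s

Compare to the minimum allowed value ℏ/2:
ℏ/2 = 5.273e-35 J·s

Since ΔEΔt = 3.612e-34 J·s ≥ 5.273e-35 J·s = ℏ/2,
this satisfies the uncertainty relation.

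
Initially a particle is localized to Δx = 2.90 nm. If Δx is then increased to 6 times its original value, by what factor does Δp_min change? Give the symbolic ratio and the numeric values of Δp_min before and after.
Original Δp_min = 1.818 × 10^-26 kg·m/s; new Δp'_min = 3.030 × 10^-27 kg·m/s; ratio Δp'_min/Δp_min = 1/6.

From the uncertainty principle ΔxΔp ≥ ℏ/2, the minimum momentum uncertainty is Δp_min = ℏ/(2Δx).

Original (Δx = 2.90 nm = 2.900e-09 m):
Δp_min = (1.055e-34 J·s)/(2 × 2.900e-09 m) = 1.818e-26 kg·m/s

When Δx → 6Δx:
Δp'_min = ℏ/(2 × 6Δx) = (1/6) × ℏ/(2Δx) = (1/6) × Δp_min
Δp'_min = 1/6 × 1.818e-26 kg·m/s = 3.030e-27 kg·m/s

Since Δp_min ∝ 1/Δx, when Δx is increased to 6 times its original value, Δp_min decreases to 1/6 of its original value.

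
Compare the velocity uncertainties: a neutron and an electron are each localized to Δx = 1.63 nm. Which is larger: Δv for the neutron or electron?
The electron has the larger minimum velocity uncertainty, by a ratio of 1838.7.

For both particles, Δp_min = ℏ/(2Δx) = 3.235e-26 kg·m/s (same for both).

The velocity uncertainty is Δv = Δp/m:
- neutron: Δv = 3.235e-26 / 1.675e-27 = 1.931e+01 m/s = 19.314 m/s
- electron: Δv = 3.235e-26 / 9.109e-31 = 3.551e+04 m/s = 35.512 km/s

Ratio: 3.551e+04 / 1.931e+01 = 1838.7

The lighter particle has larger velocity uncertainty because Δv ∝ 1/m.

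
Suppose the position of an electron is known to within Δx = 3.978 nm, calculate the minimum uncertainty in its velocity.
14.551 km/s

Using the Heisenberg uncertainty principle and Δp = mΔv:
ΔxΔp ≥ ℏ/2
Δx(mΔv) ≥ ℏ/2

The minimum uncertainty in velocity is:
Δv_min = ℏ/(2mΔx)
Δv_min = (1.055e-34 J·s) / (2 × 9.109e-31 kg × 3.978e-09 m)
Δv_min = 1.455e+04 m/s = 14.551 km/s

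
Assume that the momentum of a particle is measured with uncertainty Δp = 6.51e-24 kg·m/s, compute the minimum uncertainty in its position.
8.100 pm

Using the Heisenberg uncertainty principle:
ΔxΔp ≥ ℏ/2

The minimum uncertainty in position is:
Δx_min = ℏ/(2Δp)
Δx_min = (1.055e-34 J·s) / (2 × 6.510e-24 kg·m/s)
Δx_min = 8.100e-12 m = 8.100 pm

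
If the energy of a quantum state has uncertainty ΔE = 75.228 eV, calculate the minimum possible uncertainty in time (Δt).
4.375 as

Using the energy-time uncertainty principle:
ΔEΔt ≥ ℏ/2

The minimum uncertainty in time is:
Δt_min = ℏ/(2ΔE)
Δt_min = (1.055e-34 J·s) / (2 × 1.205e-17 J)
Δt_min = 4.375e-18 s = 4.375 as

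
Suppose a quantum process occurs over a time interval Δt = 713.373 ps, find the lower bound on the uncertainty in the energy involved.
461.338 neV

Using the energy-time uncertainty principle:
ΔEΔt ≥ ℏ/2

The minimum uncertainty in energy is:
ΔE_min = ℏ/(2Δt)
ΔE_min = (1.055e-34 J·s) / (2 × 7.134e-10 s)
ΔE_min = 7.391e-26 J = 461.338 neV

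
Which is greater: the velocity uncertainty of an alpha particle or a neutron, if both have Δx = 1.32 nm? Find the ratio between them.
The neutron has the larger minimum velocity uncertainty, by a ratio of 4.0.

For both particles, Δp_min = ℏ/(2Δx) = 3.995e-26 kg·m/s (same for both).

The velocity uncertainty is Δv = Δp/m:
- alpha particle: Δv = 3.995e-26 / 6.645e-27 = 6.012e+00 m/s = 6.012 m/s
- neutron: Δv = 3.995e-26 / 1.675e-27 = 2.385e+01 m/s = 23.849 m/s

Ratio: 2.385e+01 / 6.012e+00 = 4.0

The lighter particle has larger velocity uncertainty because Δv ∝ 1/m.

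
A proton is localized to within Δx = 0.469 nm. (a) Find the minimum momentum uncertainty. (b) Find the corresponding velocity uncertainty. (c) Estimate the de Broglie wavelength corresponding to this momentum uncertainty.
(a) Δp_min = 1.124 × 10^-25 kg·m/s
(b) Δv_min = 67.216 m/s
(c) λ_dB = 5.894 nm

Step-by-step:

(a) From the uncertainty principle:
Δp_min = ℏ/(2Δx) = (1.055e-34 J·s)/(2 × 4.690e-10 m) = 1.124e-25 kg·m/s

(b) The velocity uncertainty:
Δv = Δp/m = (1.124e-25 kg·m/s)/(1.673e-27 kg) = 6.722e+01 m/s = 67.216 m/s

(c) The de Broglie wavelength for this momentum:
λ = h/p = (6.626e-34 J·s)/(1.124e-25 kg·m/s) = 5.894e-09 m = 5.894 nm

Note: The de Broglie wavelength is comparable to the localization size, as expected from wave-particle duality.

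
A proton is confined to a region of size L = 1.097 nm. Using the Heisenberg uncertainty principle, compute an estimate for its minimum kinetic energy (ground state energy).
4.311 μeV

Using the uncertainty principle to estimate ground state energy:

1. The position uncertainty is approximately the confinement size:
   Δx ≈ L = 1.097e-09 m

2. From ΔxΔp ≥ ℏ/2, the minimum momentum uncertainty is:
   Δp ≈ ℏ/(2L) = 4.807e-26 kg·m/s

3. The kinetic energy is approximately:
   KE ≈ (Δp)²/(2m) = (4.807e-26)²/(2 × 1.673e-27 kg)
   KE ≈ 6.906e-25 J = 4.311 μeV

This is an order-of-magnitude estimate of the ground state energy.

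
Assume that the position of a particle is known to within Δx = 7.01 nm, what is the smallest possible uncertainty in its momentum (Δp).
7.522 × 10^-27 kg·m/s

Using the Heisenberg uncertainty principle:
ΔxΔp ≥ ℏ/2

The minimum uncertainty in momentum is:
Δp_min = ℏ/(2Δx)
Δp_min = (1.055e-34 J·s) / (2 × 7.010e-09 m)
Δp_min = 7.522e-27 kg·m/s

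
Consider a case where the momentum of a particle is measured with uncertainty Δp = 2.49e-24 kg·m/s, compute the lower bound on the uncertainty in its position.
21.176 pm

Using the Heisenberg uncertainty principle:
ΔxΔp ≥ ℏ/2

The minimum uncertainty in position is:
Δx_min = ℏ/(2Δp)
Δx_min = (1.055e-34 J·s) / (2 × 2.490e-24 kg·m/s)
Δx_min = 2.118e-11 m = 21.176 pm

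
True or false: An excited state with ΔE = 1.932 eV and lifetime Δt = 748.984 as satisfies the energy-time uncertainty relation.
Yes, it satisfies the uncertainty relation.

Calculate the product ΔEΔt:
ΔE = 1.932 eV = 3.095e-19 J
ΔEΔt = (3.095e-19 J) × (7.490e-16 s)
ΔEΔt = 2.318e-34 J·s

Compare to the minimum allowed value ℏ/2:
ℏ/2 = 5.273e-35 J·s

Since ΔEΔt = 2.318e-34 J·s ≥ 5.273e-35 J·s = ℏ/2,
this satisfies the uncertainty relation.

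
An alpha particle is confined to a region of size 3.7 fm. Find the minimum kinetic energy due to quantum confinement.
95.384 keV

Using the uncertainty principle:

1. Position uncertainty: Δx ≈ 3.700e-15 m
2. Minimum momentum uncertainty: Δp = ℏ/(2Δx) = 1.425e-20 kg·m/s
3. Minimum kinetic energy:
   KE = (Δp)²/(2m) = (1.425e-20)²/(2 × 6.645e-27 kg)
   KE = 1.528e-14 J = 95.384 keV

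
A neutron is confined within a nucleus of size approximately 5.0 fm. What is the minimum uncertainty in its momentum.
1.055 × 10^-20 kg·m/s

Using the Heisenberg uncertainty principle:
ΔxΔp ≥ ℏ/2

With Δx ≈ L = 5.000e-15 m (the confinement size):
Δp_min = ℏ/(2Δx)
Δp_min = (1.055e-34 J·s) / (2 × 5.000e-15 m)
Δp_min = 1.055e-20 kg·m/s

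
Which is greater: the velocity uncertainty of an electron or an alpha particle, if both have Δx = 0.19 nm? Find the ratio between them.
The electron has the larger minimum velocity uncertainty, by a ratio of 7294.3.

For both particles, Δp_min = ℏ/(2Δx) = 2.775e-25 kg·m/s (same for both).

The velocity uncertainty is Δv = Δp/m:
- electron: Δv = 2.775e-25 / 9.109e-31 = 3.047e+05 m/s = 304.652 km/s
- alpha particle: Δv = 2.775e-25 / 6.645e-27 = 4.177e+01 m/s = 41.766 m/s

Ratio: 3.047e+05 / 4.177e+01 = 7294.3

The lighter particle has larger velocity uncertainty because Δv ∝ 1/m.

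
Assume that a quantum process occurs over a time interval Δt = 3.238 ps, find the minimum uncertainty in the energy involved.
101.639 μeV

Using the energy-time uncertainty principle:
ΔEΔt ≥ ℏ/2

The minimum uncertainty in energy is:
ΔE_min = ℏ/(2Δt)
ΔE_min = (1.055e-34 J·s) / (2 × 3.238e-12 s)
ΔE_min = 1.628e-23 J = 101.639 μeV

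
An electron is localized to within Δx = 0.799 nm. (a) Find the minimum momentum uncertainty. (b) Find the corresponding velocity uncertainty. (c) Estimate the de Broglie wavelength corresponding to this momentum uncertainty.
(a) Δp_min = 6.599 × 10^-26 kg·m/s
(b) Δv_min = 72.445 km/s
(c) λ_dB = 10.041 nm

Step-by-step:

(a) From the uncertainty principle:
Δp_min = ℏ/(2Δx) = (1.055e-34 J·s)/(2 × 7.990e-10 m) = 6.599e-26 kg·m/s

(b) The velocity uncertainty:
Δv = Δp/m = (6.599e-26 kg·m/s)/(9.109e-31 kg) = 7.245e+04 m/s = 72.445 km/s

(c) The de Broglie wavelength for this momentum:
λ = h/p = (6.626e-34 J·s)/(6.599e-26 kg·m/s) = 1.004e-08 m = 10.041 nm

Note: The de Broglie wavelength is comparable to the localization size, as expected from wave-particle duality.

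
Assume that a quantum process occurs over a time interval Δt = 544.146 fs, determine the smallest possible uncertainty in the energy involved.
604.812 μeV

Using the energy-time uncertainty principle:
ΔEΔt ≥ ℏ/2

The minimum uncertainty in energy is:
ΔE_min = ℏ/(2Δt)
ΔE_min = (1.055e-34 J·s) / (2 × 5.441e-13 s)
ΔE_min = 9.690e-23 J = 604.812 μeV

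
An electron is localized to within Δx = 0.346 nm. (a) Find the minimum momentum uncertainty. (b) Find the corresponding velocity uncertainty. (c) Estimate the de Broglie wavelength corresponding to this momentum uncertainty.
(a) Δp_min = 1.524 × 10^-25 kg·m/s
(b) Δv_min = 167.294 km/s
(c) λ_dB = 4.348 nm

Step-by-step:

(a) From the uncertainty principle:
Δp_min = ℏ/(2Δx) = (1.055e-34 J·s)/(2 × 3.460e-10 m) = 1.524e-25 kg·m/s

(b) The velocity uncertainty:
Δv = Δp/m = (1.524e-25 kg·m/s)/(9.109e-31 kg) = 1.673e+05 m/s = 167.294 km/s

(c) The de Broglie wavelength for this momentum:
λ = h/p = (6.626e-34 J·s)/(1.524e-25 kg·m/s) = 4.348e-09 m = 4.348 nm

Note: The de Broglie wavelength is comparable to the localization size, as expected from wave-particle duality.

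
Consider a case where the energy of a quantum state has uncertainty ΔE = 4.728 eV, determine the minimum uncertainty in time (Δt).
69.608 as

Using the energy-time uncertainty principle:
ΔEΔt ≥ ℏ/2

The minimum uncertainty in time is:
Δt_min = ℏ/(2ΔE)
Δt_min = (1.055e-34 J·s) / (2 × 7.575e-19 J)
Δt_min = 6.961e-17 s = 69.608 as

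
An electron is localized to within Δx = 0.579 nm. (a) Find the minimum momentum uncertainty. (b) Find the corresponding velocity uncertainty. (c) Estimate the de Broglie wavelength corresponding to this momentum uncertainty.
(a) Δp_min = 9.107 × 10^-26 kg·m/s
(b) Δv_min = 99.972 km/s
(c) λ_dB = 7.276 nm

Step-by-step:

(a) From the uncertainty principle:
Δp_min = ℏ/(2Δx) = (1.055e-34 J·s)/(2 × 5.790e-10 m) = 9.107e-26 kg·m/s

(b) The velocity uncertainty:
Δv = Δp/m = (9.107e-26 kg·m/s)/(9.109e-31 kg) = 9.997e+04 m/s = 99.972 km/s

(c) The de Broglie wavelength for this momentum:
λ = h/p = (6.626e-34 J·s)/(9.107e-26 kg·m/s) = 7.276e-09 m = 7.276 nm

Note: The de Broglie wavelength is comparable to the localization size, as expected from wave-particle duality.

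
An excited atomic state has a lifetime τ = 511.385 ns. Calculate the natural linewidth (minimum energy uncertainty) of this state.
643.558 peV

Using the energy-time uncertainty principle:
ΔEΔt ≥ ℏ/2

The lifetime τ represents the time uncertainty Δt.
The natural linewidth (minimum energy uncertainty) is:

ΔE = ℏ/(2τ)
ΔE = (1.055e-34 J·s) / (2 × 5.114e-07 s)
ΔE = 1.031e-28 J = 643.558 peV

This natural linewidth limits the precision of spectroscopic measurements.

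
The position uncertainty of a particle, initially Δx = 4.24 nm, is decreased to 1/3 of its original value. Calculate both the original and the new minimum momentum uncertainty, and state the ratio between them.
Original Δp_min = 1.244 × 10^-26 kg·m/s; new Δp'_min = 3.731 × 10^-26 kg·m/s; ratio Δp'_min/Δp_min = 3.

From the uncertainty principle ΔxΔp ≥ ℏ/2, the minimum momentum uncertainty is Δp_min = ℏ/(2Δx).

Original (Δx = 4.24 nm = 4.240e-09 m):
Δp_min = (1.055e-34 J·s)/(2 × 4.240e-09 m) = 1.244e-26 kg·m/s

When Δx → (1/3)Δx:
Δp'_min = ℏ/(2 × (1/3)Δx) = 3 × ℏ/(2Δx) = 3 × Δp_min
Δp'_min = 3 × 1.244e-26 kg·m/s = 3.731e-26 kg·m/s

Since Δp_min ∝ 1/Δx, when Δx is decreased to 1/3 of its original value, Δp_min increases to 3 times its original value.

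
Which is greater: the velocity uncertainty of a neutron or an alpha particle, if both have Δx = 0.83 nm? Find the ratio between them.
The neutron has the larger minimum velocity uncertainty, by a ratio of 4.0.

For both particles, Δp_min = ℏ/(2Δx) = 6.353e-26 kg·m/s (same for both).

The velocity uncertainty is Δv = Δp/m:
- neutron: Δv = 6.353e-26 / 1.675e-27 = 3.793e+01 m/s = 37.929 m/s
- alpha particle: Δv = 6.353e-26 / 6.645e-27 = 9.561e+00 m/s = 9.561 m/s

Ratio: 3.793e+01 / 9.561e+00 = 4.0

The lighter particle has larger velocity uncertainty because Δv ∝ 1/m.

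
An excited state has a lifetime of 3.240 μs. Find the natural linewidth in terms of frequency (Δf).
24.561 kHz

Using the energy-time uncertainty principle and E = hf:
ΔEΔt ≥ ℏ/2
hΔf·Δt ≥ ℏ/2

The minimum frequency uncertainty is:
Δf = ℏ/(2hτ) = 1/(4πτ)
Δf = 1/(4π × 3.240e-06 s)
Δf = 2.456e+04 Hz = 24.561 kHz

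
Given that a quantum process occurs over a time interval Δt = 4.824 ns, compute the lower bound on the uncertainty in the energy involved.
68.223 neV

Using the energy-time uncertainty principle:
ΔEΔt ≥ ℏ/2

The minimum uncertainty in energy is:
ΔE_min = ℏ/(2Δt)
ΔE_min = (1.055e-34 J·s) / (2 × 4.824e-09 s)
ΔE_min = 1.093e-26 J = 68.223 neV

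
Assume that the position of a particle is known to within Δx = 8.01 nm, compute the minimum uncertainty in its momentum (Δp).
6.583 × 10^-27 kg·m/s

Using the Heisenberg uncertainty principle:
ΔxΔp ≥ ℏ/2

The minimum uncertainty in momentum is:
Δp_min = ℏ/(2Δx)
Δp_min = (1.055e-34 J·s) / (2 × 8.010e-09 m)
Δp_min = 6.583e-27 kg·m/s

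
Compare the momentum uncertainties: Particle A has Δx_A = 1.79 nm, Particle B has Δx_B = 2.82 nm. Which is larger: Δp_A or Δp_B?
Particle A has the larger minimum momentum uncertainty, by a factor of 1.58.

For each particle, the minimum momentum uncertainty is Δp_min = ℏ/(2Δx):

Particle A: Δp_A = ℏ/(2×1.790e-09 m) = 2.946e-26 kg·m/s
Particle B: Δp_B = ℏ/(2×2.820e-09 m) = 1.870e-26 kg·m/s

Ratio: Δp_A/Δp_B = 1.58

Since Δp_min ∝ 1/Δx, the particle with smaller position uncertainty (A) has larger momentum uncertainty.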